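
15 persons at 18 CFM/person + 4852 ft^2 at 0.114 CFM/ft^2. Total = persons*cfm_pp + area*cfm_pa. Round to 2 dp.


Total = 15*18 + 4852*0.114 = 823.13 CFM

823.13 CFM


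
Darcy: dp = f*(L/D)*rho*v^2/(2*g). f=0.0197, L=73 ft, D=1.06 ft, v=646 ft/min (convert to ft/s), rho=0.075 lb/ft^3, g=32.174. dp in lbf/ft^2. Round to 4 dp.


v_fps = 646/60 = 10.7667 ft/s
dp = 0.0197*(73/1.06)*0.075*10.7667^2/(2*32.174) = 0.1833 lbf/ft^2

0.1833 lbf/ft^2


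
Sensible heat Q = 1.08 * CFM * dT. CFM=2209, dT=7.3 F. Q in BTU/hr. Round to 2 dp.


Q = 1.08 * 2209 * 7.3 = 17415.76 BTU/hr

17415.76 BTU/hr


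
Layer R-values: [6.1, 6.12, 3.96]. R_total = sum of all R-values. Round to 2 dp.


R_total = 6.1 + 6.12 + 3.96 = 16.18

16.18


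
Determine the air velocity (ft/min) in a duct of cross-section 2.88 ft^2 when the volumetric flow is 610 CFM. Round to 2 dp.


V = 610 / 2.88 = 211.81 ft/min

211.81 ft/min


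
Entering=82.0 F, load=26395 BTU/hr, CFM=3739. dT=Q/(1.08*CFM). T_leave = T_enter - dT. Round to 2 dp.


dT = 26395/(1.08*3739) = 6.5365
T_leave = 82.0 - 6.5365 = 75.46 F

75.46 F


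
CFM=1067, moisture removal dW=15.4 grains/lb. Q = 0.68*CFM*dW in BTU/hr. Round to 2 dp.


Q = 0.68 * 1067 * 15.4 = 11173.62 BTU/hr

11173.62 BTU/hr


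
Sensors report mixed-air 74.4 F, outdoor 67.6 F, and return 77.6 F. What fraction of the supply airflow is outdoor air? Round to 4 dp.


frac = (74.4 - 77.6) / (67.6 - 77.6) = 0.3200

0.3200


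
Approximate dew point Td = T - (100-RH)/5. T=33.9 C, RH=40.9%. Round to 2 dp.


Td = 33.9 - (100-40.9)/5 = 22.08 C

22.08 C


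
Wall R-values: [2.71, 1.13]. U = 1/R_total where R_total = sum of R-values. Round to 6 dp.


R_total = 2.71 + 1.13 = 3.84
U = 1/3.84 = 0.260417

0.260417


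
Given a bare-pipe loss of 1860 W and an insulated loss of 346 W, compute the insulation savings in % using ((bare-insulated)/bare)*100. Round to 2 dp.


Savings = ((1860-346)/1860)*100 = 81.40 %

81.40 %


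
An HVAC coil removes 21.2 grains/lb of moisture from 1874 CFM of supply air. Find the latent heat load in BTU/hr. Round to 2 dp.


Q = 0.68 * 1874 * 21.2 = 27015.58 BTU/hr

27015.58 BTU/hr


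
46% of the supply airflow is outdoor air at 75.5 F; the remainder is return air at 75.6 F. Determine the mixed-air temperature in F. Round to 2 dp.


T_mix = 0.46*75.5 + 0.54*75.6 = 75.55 F

75.55 F


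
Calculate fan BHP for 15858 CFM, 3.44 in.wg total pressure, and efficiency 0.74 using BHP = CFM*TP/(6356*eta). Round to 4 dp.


BHP = 15858 * 3.44 / (6356 * 0.74) = 11.5982 hp

11.5982 hp


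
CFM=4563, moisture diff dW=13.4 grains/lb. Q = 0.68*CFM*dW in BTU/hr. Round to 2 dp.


Q = 0.68 * 4563 * 13.4 = 41578.06 BTU/hr

41578.06 BTU/hr


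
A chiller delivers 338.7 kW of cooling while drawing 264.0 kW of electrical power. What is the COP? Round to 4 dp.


COP = 338.7 / 264.0 = 1.2830

1.2830


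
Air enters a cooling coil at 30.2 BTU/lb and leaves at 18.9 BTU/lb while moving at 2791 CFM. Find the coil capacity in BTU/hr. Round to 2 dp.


Q = 4.5 * 2791 * (30.2 - 18.9) = 141922.35 BTU/hr

141922.35 BTU/hr


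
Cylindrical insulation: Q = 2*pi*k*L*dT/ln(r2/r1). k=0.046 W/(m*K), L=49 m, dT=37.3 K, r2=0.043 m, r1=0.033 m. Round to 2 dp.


Q = 2*pi*0.046*49*37.3/ln(0.043/0.033) = 1995.73 W

1995.73 W


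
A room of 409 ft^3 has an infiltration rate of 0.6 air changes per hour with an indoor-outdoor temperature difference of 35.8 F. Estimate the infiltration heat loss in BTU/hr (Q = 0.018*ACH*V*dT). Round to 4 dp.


Q = 0.018 * 0.6 * 409 * 35.8 = 158.1358 BTU/hr

158.1358 BTU/hr


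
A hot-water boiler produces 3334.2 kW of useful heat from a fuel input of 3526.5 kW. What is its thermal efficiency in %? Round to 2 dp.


eta = (3334.2/3526.5)*100 = 94.55 %

94.55 %


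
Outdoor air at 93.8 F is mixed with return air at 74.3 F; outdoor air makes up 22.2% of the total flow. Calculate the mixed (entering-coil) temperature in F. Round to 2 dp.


T_mix = 74.3 + (22.2/100)*(93.8-74.3) = 78.63 F

78.63 F


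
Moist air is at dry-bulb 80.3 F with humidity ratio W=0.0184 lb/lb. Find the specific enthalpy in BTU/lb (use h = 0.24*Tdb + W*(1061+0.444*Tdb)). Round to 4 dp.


h = 0.24*80.3 + 0.0184*(1061+0.444*80.3) = 39.4504 BTU/lb

39.4504 BTU/lb


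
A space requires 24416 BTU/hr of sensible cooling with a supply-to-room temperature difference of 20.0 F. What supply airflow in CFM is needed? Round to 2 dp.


CFM = 24416 / (1.08 * 20.0) = 1130.37

1130.37 CFM


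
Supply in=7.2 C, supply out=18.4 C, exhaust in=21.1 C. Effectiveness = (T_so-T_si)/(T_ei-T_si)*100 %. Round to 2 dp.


eff = (18.4-7.2)/(21.1-7.2)*100 = 80.58 %

80.58 %


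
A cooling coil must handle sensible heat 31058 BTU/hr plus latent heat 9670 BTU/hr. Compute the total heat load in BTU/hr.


Qt = 31058 + 9670 = 40728 BTU/hr

40728 BTU/hr


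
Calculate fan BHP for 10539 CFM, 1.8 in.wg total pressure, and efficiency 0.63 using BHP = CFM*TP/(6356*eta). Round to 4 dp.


BHP = 10539 * 1.8 / (6356 * 0.63) = 4.7375 hp

4.7375 hp


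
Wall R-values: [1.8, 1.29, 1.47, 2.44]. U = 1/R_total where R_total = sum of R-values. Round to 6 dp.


R_total = 1.8 + 1.29 + 1.47 + 2.44 = 7.00
U = 1/7.00 = 0.142857

0.142857


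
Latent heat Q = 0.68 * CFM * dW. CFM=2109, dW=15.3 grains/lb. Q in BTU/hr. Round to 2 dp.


Q = 0.68 * 2109 * 15.3 = 21942.04 BTU/hr

21942.04 BTU/hr


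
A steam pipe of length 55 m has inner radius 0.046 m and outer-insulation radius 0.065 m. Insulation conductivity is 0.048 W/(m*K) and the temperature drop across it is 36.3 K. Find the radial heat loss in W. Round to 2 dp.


Q = 2*pi*0.048*55*36.3/ln(0.065/0.046) = 1741.54 W

1741.54 W


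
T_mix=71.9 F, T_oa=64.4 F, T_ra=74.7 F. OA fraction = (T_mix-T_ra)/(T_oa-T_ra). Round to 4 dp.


frac = (71.9 - 74.7) / (64.4 - 74.7) = 0.2718

0.2718


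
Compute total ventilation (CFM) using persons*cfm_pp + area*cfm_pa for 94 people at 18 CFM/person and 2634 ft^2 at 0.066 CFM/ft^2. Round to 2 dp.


Total = 94*18 + 2634*0.066 = 1865.84 CFM

1865.84 CFM


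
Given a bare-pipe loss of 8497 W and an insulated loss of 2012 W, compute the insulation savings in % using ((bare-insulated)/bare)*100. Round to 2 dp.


Savings = ((8497-2012)/8497)*100 = 76.32 %

76.32 %


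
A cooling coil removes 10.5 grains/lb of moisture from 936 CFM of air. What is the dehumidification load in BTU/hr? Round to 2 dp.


Q = 0.68 * 936 * 10.5 = 6683.04 BTU/hr

6683.04 BTU/hr


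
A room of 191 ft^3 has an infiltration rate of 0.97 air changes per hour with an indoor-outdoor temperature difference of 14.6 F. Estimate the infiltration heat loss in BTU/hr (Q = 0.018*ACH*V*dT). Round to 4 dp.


Q = 0.018 * 0.97 * 191 * 14.6 = 48.6890 BTU/hr

48.6890 BTU/hr


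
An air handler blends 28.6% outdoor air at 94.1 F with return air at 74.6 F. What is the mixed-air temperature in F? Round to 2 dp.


T_mix = 74.6 + (28.6/100)*(94.1-74.6) = 80.18 F

80.18 F


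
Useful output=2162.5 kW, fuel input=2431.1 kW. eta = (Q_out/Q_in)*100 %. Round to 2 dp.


eta = (2162.5/2431.1)*100 = 88.95 %

88.95 %


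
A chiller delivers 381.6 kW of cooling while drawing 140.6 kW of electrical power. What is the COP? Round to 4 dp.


COP = 381.6 / 140.6 = 2.7141

2.7141


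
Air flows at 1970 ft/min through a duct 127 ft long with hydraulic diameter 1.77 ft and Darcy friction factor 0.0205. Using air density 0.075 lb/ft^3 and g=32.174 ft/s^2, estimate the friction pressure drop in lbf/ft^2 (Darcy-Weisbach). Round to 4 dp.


v_fps = 1970/60 = 32.8333 ft/s
dp = 0.0205*(127/1.77)*0.075*32.8333^2/(2*32.174) = 1.8482 lbf/ft^2

1.8482 lbf/ft^2


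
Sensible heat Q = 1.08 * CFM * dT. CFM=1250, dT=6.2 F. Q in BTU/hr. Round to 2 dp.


Q = 1.08 * 1250 * 6.2 = 8370.00 BTU/hr

8370.00 BTU/hr


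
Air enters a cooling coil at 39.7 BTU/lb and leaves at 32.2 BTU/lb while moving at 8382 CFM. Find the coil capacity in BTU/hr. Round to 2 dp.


Q = 4.5 * 8382 * (39.7 - 32.2) = 282892.50 BTU/hr

282892.50 BTU/hr


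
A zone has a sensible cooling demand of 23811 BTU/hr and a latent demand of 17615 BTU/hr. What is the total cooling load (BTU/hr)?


Qt = 23811 + 17615 = 41426 BTU/hr

41426 BTU/hr


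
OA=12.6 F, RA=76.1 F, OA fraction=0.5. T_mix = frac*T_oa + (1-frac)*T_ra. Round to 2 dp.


T_mix = 0.5*12.6 + 0.5*76.1 = 44.35 F

44.35 F


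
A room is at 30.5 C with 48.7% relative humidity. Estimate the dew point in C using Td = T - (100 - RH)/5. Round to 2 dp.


Td = 30.5 - (100-48.7)/5 = 20.24 C

20.24 C


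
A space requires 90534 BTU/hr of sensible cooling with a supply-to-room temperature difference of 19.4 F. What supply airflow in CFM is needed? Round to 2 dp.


CFM = 90534 / (1.08 * 19.4) = 4321.02

4321.02 CFM


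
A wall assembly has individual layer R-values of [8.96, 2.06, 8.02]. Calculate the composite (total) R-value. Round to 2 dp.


R_total = 8.96 + 2.06 + 8.02 = 19.04

19.04


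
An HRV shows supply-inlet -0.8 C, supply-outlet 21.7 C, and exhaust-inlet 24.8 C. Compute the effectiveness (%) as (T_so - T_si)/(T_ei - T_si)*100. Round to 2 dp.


eff = (21.7-(-0.8))/(24.8-(-0.8))*100 = 87.89 %

87.89 %


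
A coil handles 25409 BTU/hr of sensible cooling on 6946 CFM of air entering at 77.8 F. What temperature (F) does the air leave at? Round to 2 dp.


dT = 25409/(1.08*6946) = 3.3871
T_leave = 77.8 - 3.3871 = 74.41 F

74.41 F


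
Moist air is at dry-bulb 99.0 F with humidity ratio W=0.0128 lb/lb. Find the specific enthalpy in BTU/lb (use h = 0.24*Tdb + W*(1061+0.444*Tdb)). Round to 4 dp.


h = 0.24*99.0 + 0.0128*(1061+0.444*99.0) = 37.9034 BTU/lb

37.9034 BTU/lb


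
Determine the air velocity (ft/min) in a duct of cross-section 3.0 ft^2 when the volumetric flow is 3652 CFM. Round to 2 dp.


V = 3652 / 3.0 = 1217.33 ft/min

1217.33 ft/min


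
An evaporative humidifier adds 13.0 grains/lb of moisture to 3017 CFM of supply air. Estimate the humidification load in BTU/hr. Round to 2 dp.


Q = 0.68 * 3017 * 13.0 = 26670.28 BTU/hr

26670.28 BTU/hr


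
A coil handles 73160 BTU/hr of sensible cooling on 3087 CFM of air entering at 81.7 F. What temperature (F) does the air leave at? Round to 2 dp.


dT = 73160/(1.08*3087) = 21.9439
T_leave = 81.7 - 21.9439 = 59.76 F

59.76 F


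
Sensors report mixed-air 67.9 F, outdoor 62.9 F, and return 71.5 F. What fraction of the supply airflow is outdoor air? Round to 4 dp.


frac = (67.9 - 71.5) / (62.9 - 71.5) = 0.4186

0.4186


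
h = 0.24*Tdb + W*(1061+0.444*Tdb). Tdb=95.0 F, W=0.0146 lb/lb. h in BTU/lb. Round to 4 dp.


h = 0.24*95.0 + 0.0146*(1061+0.444*95.0) = 38.9064 BTU/lb

38.9064 BTU/lb


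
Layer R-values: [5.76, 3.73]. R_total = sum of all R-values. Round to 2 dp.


R_total = 5.76 + 3.73 = 9.49

9.49


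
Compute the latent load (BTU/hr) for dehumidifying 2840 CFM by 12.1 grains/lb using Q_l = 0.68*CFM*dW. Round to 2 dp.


Q = 0.68 * 2840 * 12.1 = 23367.52 BTU/hr

23367.52 BTU/hr


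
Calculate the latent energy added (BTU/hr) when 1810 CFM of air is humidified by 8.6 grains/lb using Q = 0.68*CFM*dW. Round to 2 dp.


Q = 0.68 * 1810 * 8.6 = 10584.88 BTU/hr

10584.88 BTU/hr


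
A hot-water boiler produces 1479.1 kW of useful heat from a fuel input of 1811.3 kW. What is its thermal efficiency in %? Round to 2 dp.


eta = (1479.1/1811.3)*100 = 81.66 %

81.66 %


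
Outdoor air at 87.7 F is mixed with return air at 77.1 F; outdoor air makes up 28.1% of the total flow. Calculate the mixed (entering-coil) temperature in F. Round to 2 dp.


T_mix = 77.1 + (28.1/100)*(87.7-77.1) = 80.08 F

80.08 F


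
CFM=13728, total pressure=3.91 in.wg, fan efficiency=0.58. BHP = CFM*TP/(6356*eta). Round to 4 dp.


BHP = 13728 * 3.91 / (6356 * 0.58) = 14.5604 hp

14.5604 hp


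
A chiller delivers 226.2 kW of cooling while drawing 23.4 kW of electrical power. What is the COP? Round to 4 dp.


COP = 226.2 / 23.4 = 9.6667

9.6667


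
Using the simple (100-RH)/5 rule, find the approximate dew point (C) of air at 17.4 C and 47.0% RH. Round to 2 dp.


Td = 17.4 - (100-47.0)/5 = 6.80 C

6.80 C


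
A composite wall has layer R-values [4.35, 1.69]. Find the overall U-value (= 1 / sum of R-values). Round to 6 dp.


R_total = 4.35 + 1.69 = 6.04
U = 1/6.04 = 0.165563

0.165563


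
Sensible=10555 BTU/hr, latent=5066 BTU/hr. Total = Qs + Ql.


Qt = 10555 + 5066 = 15621 BTU/hr

15621 BTU/hr


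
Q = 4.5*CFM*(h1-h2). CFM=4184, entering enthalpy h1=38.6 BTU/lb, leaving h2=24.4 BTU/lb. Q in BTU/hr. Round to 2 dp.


Q = 4.5 * 4184 * (38.6 - 24.4) = 267357.60 BTU/hr

267357.60 BTU/hr


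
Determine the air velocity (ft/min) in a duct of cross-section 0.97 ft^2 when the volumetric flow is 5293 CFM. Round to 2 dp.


V = 5293 / 0.97 = 5456.70 ft/min

5456.70 ft/min


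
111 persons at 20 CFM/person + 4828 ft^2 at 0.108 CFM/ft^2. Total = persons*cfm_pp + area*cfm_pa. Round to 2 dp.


Total = 111*20 + 4828*0.108 = 2741.42 CFM

2741.42 CFM


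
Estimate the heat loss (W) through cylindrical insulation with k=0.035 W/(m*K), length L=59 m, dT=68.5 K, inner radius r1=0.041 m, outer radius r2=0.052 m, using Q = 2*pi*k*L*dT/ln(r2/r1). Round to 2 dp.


Q = 2*pi*0.035*59*68.5/ln(0.052/0.041) = 3739.50 W

3739.50 W


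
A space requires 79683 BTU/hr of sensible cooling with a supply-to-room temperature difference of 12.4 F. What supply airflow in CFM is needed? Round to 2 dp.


CFM = 79683 / (1.08 * 12.4) = 5950.04

5950.04 CFM


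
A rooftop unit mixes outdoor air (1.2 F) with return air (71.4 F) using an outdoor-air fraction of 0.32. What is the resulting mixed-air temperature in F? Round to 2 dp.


T_mix = 0.32*1.2 + 0.68*71.4 = 48.94 F

48.94 F


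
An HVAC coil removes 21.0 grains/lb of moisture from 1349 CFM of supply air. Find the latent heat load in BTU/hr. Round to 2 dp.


Q = 0.68 * 1349 * 21.0 = 19263.72 BTU/hr

19263.72 BTU/hr


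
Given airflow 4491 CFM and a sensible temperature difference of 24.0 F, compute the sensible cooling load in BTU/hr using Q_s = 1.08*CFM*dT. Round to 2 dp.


Q = 1.08 * 4491 * 24.0 = 116406.72 BTU/hr

116406.72 BTU/hr


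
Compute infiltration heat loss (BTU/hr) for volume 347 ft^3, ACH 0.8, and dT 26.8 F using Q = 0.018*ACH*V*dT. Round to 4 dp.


Q = 0.018 * 0.8 * 347 * 26.8 = 133.9142 BTU/hr

133.9142 BTU/hr


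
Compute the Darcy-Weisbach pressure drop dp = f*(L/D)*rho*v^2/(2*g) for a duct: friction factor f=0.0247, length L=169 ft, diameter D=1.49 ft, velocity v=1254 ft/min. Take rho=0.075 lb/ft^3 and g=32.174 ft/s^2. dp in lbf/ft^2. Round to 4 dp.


v_fps = 1254/60 = 20.9 ft/s
dp = 0.0247*(169/1.49)*0.075*20.9^2/(2*32.174) = 1.4263 lbf/ft^2

1.4263 lbf/ft^2


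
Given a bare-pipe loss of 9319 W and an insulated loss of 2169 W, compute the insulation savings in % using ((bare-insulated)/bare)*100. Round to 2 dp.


Savings = ((9319-2169)/9319)*100 = 76.72 %

76.72 %


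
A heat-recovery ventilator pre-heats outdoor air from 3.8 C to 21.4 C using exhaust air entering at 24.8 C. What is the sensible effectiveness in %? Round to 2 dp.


eff = (21.4-3.8)/(24.8-3.8)*100 = 83.81 %

83.81 %


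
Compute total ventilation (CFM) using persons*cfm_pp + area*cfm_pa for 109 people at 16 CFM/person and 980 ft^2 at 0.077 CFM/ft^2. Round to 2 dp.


Total = 109*16 + 980*0.077 = 1819.46 CFM

1819.46 CFM


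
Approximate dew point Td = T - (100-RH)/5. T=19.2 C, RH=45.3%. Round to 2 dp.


Td = 19.2 - (100-45.3)/5 = 8.26 C

8.26 C


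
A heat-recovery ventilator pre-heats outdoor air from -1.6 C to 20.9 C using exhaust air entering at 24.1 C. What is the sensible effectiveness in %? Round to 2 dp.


eff = (20.9-(-1.6))/(24.1-(-1.6))*100 = 87.55 %

87.55 %


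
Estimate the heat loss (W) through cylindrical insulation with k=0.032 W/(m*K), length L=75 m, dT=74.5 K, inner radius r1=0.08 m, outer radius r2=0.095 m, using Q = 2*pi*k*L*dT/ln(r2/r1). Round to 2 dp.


Q = 2*pi*0.032*75*74.5/ln(0.095/0.08) = 6537.28 W

6537.28 W


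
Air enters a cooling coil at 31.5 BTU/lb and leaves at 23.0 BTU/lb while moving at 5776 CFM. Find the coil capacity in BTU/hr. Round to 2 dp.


Q = 4.5 * 5776 * (31.5 - 23.0) = 220932.00 BTU/hr

220932.00 BTU/hr


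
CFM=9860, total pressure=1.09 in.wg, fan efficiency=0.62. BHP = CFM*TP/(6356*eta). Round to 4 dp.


BHP = 9860 * 1.09 / (6356 * 0.62) = 2.7273 hp

2.7273 hp


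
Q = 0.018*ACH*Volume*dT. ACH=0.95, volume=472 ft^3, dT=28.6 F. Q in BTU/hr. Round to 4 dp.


Q = 0.018 * 0.95 * 472 * 28.6 = 230.8363 BTU/hr

230.8363 BTU/hr


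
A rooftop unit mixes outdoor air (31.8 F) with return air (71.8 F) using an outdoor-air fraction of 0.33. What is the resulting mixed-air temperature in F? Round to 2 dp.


T_mix = 0.33*31.8 + 0.67*71.8 = 58.60 F

58.60 F


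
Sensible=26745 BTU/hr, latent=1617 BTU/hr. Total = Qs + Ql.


Qt = 26745 + 1617 = 28362 BTU/hr

28362 BTU/hr


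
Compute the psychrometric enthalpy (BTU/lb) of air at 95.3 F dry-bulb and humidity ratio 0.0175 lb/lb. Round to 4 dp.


h = 0.24*95.3 + 0.0175*(1061+0.444*95.3) = 42.1800 BTU/lb

42.1800 BTU/lb


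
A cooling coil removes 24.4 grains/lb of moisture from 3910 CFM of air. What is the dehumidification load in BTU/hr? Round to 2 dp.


Q = 0.68 * 3910 * 24.4 = 64874.72 BTU/hr

64874.72 BTU/hr


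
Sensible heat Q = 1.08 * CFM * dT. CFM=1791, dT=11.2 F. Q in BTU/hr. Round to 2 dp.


Q = 1.08 * 1791 * 11.2 = 21663.94 BTU/hr

21663.94 BTU/hr


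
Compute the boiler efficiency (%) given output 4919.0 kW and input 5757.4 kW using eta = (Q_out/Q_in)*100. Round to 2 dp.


eta = (4919.0/5757.4)*100 = 85.44 %

85.44 %


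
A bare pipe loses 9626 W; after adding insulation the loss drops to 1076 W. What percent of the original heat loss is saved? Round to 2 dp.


Savings = ((9626-1076)/9626)*100 = 88.82 %

88.82 %


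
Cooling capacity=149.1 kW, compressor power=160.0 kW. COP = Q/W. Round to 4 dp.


COP = 149.1 / 160.0 = 0.9319

0.9319


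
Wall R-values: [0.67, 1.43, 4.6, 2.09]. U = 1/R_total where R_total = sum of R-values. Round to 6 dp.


R_total = 0.67 + 1.43 + 4.6 + 2.09 = 8.79
U = 1/8.79 = 0.113766

0.113766


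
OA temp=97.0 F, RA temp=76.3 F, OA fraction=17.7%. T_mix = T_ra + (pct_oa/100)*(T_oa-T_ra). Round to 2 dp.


T_mix = 76.3 + (17.7/100)*(97.0-76.3) = 79.96 F

79.96 F


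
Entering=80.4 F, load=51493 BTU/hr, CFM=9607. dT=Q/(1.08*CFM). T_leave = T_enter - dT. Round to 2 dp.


dT = 51493/(1.08*9607) = 4.9629
T_leave = 80.4 - 4.9629 = 75.44 F

75.44 F


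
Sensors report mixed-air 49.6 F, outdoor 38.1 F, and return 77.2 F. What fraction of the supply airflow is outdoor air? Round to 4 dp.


frac = (49.6 - 77.2) / (38.1 - 77.2) = 0.7059

0.7059


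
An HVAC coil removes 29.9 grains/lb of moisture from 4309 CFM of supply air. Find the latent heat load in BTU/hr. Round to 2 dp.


Q = 0.68 * 4309 * 29.9 = 87610.59 BTU/hr

87610.59 BTU/hr


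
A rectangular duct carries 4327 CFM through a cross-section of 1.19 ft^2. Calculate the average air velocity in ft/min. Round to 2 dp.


V = 4327 / 1.19 = 3636.13 ft/min

3636.13 ft/min


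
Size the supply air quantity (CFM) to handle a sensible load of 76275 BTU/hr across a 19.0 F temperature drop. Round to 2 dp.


CFM = 76275 / (1.08 * 19.0) = 3717.11

3717.11 CFM


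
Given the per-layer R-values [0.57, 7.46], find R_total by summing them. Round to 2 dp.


R_total = 0.57 + 7.46 = 8.03

8.03


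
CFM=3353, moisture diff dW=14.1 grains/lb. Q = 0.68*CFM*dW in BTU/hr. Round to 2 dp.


Q = 0.68 * 3353 * 14.1 = 32148.56 BTU/hr

32148.56 BTU/hr


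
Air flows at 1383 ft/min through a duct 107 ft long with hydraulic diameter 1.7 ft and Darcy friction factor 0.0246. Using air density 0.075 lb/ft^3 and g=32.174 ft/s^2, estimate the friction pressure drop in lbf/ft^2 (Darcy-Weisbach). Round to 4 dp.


v_fps = 1383/60 = 23.05 ft/s
dp = 0.0246*(107/1.7)*0.075*23.05^2/(2*32.174) = 0.9588 lbf/ft^2

0.9588 lbf/ft^2


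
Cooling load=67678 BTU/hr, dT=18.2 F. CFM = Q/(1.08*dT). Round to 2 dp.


CFM = 67678 / (1.08 * 18.2) = 3443.12

3443.12 CFM


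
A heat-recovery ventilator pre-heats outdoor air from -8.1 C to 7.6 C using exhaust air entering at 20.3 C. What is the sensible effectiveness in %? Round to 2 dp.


eff = (7.6-(-8.1))/(20.3-(-8.1))*100 = 55.28 %

55.28 %


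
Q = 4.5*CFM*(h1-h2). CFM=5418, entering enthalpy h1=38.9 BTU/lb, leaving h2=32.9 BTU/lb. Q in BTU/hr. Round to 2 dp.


Q = 4.5 * 5418 * (38.9 - 32.9) = 146286.00 BTU/hr

146286.00 BTU/hr


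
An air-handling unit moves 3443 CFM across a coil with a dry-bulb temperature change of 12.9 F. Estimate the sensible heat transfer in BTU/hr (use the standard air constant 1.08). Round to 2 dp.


Q = 1.08 * 3443 * 12.9 = 47967.88 BTU/hr

47967.88 BTU/hr


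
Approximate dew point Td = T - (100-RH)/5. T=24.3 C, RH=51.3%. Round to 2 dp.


Td = 24.3 - (100-51.3)/5 = 14.56 C

14.56 C


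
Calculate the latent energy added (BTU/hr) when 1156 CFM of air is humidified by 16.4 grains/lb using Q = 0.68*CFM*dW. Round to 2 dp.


Q = 0.68 * 1156 * 16.4 = 12891.71 BTU/hr

12891.71 BTU/hr


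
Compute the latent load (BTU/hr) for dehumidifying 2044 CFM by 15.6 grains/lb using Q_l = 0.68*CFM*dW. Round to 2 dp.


Q = 0.68 * 2044 * 15.6 = 21682.75 BTU/hr

21682.75 BTU/hr


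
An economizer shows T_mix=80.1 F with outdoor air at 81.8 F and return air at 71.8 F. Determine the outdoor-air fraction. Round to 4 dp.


frac = (80.1 - 71.8) / (81.8 - 71.8) = 0.8300

0.8300


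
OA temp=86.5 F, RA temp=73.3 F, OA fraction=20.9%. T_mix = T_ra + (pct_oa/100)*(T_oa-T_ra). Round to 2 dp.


T_mix = 73.3 + (20.9/100)*(86.5-73.3) = 76.06 F

76.06 F


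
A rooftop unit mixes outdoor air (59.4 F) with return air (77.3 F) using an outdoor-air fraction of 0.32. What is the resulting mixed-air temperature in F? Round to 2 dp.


T_mix = 0.32*59.4 + 0.68*77.3 = 71.57 F

71.57 F


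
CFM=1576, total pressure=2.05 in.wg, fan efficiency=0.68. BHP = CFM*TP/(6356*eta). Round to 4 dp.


BHP = 1576 * 2.05 / (6356 * 0.68) = 0.7475 hp

0.7475 hp


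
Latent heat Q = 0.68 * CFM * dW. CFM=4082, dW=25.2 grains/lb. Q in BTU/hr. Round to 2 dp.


Q = 0.68 * 4082 * 25.2 = 69949.15 BTU/hr

69949.15 BTU/hr


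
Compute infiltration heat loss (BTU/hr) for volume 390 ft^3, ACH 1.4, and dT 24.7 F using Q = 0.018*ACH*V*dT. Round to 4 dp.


Q = 0.018 * 1.4 * 390 * 24.7 = 242.7516 BTU/hr

242.7516 BTU/hr


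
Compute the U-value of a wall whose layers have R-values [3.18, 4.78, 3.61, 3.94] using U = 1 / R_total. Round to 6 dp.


R_total = 3.18 + 4.78 + 3.61 + 3.94 = 15.51
U = 1/15.51 = 0.064475

0.064475


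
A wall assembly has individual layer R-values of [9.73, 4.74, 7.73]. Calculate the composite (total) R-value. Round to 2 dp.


R_total = 9.73 + 4.74 + 7.73 = 22.20

22.20


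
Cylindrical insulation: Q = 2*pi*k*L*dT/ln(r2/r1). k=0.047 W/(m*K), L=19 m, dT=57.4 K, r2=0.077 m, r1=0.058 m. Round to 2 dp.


Q = 2*pi*0.047*19*57.4/ln(0.077/0.058) = 1136.58 W

1136.58 W


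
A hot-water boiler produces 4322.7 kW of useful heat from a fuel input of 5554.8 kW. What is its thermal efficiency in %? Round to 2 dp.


eta = (4322.7/5554.8)*100 = 77.82 %

77.82 %


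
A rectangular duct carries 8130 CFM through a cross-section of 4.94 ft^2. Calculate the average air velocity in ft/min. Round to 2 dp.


V = 8130 / 4.94 = 1645.75 ft/min

1645.75 ft/min


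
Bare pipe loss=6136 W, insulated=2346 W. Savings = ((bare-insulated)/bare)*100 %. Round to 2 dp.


Savings = ((6136-2346)/6136)*100 = 61.77 %

61.77 %


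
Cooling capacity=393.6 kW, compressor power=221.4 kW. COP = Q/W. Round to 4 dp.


COP = 393.6 / 221.4 = 1.7778

1.7778


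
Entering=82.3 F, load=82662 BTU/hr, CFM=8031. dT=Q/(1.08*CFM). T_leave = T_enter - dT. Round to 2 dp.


dT = 82662/(1.08*8031) = 9.5304
T_leave = 82.3 - 9.5304 = 72.77 F

72.77 F


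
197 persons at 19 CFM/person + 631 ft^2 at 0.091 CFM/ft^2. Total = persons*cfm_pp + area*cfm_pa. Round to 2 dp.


Total = 197*19 + 631*0.091 = 3800.42 CFM

3800.42 CFM


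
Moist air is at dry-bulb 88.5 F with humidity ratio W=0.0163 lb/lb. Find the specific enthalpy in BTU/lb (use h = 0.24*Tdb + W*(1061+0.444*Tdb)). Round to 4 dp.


h = 0.24*88.5 + 0.0163*(1061+0.444*88.5) = 39.1748 BTU/lb

39.1748 BTU/lb


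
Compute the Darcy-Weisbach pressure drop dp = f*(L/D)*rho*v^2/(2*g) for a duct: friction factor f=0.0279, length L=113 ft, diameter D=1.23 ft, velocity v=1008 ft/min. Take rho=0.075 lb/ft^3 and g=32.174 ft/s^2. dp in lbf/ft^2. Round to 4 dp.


v_fps = 1008/60 = 16.8 ft/s
dp = 0.0279*(113/1.23)*0.075*16.8^2/(2*32.174) = 0.8432 lbf/ft^2

0.8432 lbf/ft^2


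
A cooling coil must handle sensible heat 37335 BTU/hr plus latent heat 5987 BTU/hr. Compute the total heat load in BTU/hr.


Qt = 37335 + 5987 = 43322 BTU/hr

43322 BTU/hr


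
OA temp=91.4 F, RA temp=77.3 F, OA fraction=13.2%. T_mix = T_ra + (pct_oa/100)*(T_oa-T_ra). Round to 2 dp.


T_mix = 77.3 + (13.2/100)*(91.4-77.3) = 79.16 F

79.16 F


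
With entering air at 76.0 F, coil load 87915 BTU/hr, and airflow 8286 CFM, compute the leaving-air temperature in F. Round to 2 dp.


dT = 87915/(1.08*8286) = 9.8241
T_leave = 76.0 - 9.8241 = 66.18 F

66.18 F


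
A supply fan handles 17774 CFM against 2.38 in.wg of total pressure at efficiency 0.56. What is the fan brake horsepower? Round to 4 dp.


BHP = 17774 * 2.38 / (6356 * 0.56) = 11.8848 hp

11.8848 hp


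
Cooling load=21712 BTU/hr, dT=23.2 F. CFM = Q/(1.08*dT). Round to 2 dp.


CFM = 21712 / (1.08 * 23.2) = 866.54

866.54 CFM


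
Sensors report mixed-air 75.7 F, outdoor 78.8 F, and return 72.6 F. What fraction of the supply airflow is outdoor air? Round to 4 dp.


frac = (75.7 - 72.6) / (78.8 - 72.6) = 0.5000

0.5000


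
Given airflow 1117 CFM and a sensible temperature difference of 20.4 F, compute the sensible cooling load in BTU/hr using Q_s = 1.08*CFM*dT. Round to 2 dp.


Q = 1.08 * 1117 * 20.4 = 24609.74 BTU/hr

24609.74 BTU/hr


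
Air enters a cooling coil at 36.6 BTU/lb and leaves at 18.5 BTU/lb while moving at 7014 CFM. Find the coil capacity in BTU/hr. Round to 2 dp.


Q = 4.5 * 7014 * (36.6 - 18.5) = 571290.30 BTU/hr

571290.30 BTU/hr


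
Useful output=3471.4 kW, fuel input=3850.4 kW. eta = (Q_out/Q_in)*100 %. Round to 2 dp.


eta = (3471.4/3850.4)*100 = 90.16 %

90.16 %


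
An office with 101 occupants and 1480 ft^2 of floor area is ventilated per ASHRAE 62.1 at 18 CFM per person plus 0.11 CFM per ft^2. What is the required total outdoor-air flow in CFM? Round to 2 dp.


Total = 101*18 + 1480*0.11 = 1980.80 CFM

1980.80 CFM


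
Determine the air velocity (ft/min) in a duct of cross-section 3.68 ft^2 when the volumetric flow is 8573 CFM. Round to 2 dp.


V = 8573 / 3.68 = 2329.62 ft/min

2329.62 ft/min


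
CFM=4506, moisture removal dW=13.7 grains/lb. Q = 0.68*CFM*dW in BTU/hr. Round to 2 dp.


Q = 0.68 * 4506 * 13.7 = 41977.90 BTU/hr

41977.90 BTU/hr


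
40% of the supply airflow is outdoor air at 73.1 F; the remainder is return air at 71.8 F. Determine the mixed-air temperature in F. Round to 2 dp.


T_mix = 0.4*73.1 + 0.6*71.8 = 72.32 F

72.32 F


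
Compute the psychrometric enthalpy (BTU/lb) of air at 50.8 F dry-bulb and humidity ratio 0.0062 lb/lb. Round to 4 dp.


h = 0.24*50.8 + 0.0062*(1061+0.444*50.8) = 18.9100 BTU/lb

18.9100 BTU/lb


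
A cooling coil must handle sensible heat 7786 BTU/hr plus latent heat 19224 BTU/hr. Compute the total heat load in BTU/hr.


Qt = 7786 + 19224 = 27010 BTU/hr

27010 BTU/hr


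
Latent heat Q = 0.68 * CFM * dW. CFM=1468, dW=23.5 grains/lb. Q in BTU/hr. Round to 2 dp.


Q = 0.68 * 1468 * 23.5 = 23458.64 BTU/hr

23458.64 BTU/hr


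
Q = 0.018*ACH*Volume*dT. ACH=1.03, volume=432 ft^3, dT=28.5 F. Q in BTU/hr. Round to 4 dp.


Q = 0.018 * 1.03 * 432 * 28.5 = 228.2645 BTU/hr

228.2645 BTU/hr


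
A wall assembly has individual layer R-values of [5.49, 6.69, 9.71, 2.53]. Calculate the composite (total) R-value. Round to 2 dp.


R_total = 5.49 + 6.69 + 9.71 + 2.53 = 24.42

24.42


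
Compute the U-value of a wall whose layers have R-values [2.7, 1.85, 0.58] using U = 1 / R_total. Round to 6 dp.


R_total = 2.7 + 1.85 + 0.58 = 5.13
U = 1/5.13 = 0.194932

0.194932


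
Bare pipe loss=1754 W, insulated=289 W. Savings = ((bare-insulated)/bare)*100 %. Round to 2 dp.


Savings = ((1754-289)/1754)*100 = 83.52 %

83.52 %


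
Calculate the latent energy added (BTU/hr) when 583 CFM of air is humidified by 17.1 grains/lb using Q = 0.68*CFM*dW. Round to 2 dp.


Q = 0.68 * 583 * 17.1 = 6779.12 BTU/hr

6779.12 BTU/hr


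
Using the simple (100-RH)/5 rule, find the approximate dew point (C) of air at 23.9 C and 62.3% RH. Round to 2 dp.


Td = 23.9 - (100-62.3)/5 = 16.36 C

16.36 C


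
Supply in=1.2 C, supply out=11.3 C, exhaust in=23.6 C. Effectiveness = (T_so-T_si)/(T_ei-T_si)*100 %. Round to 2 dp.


eff = (11.3-1.2)/(23.6-1.2)*100 = 45.09 %

45.09 %


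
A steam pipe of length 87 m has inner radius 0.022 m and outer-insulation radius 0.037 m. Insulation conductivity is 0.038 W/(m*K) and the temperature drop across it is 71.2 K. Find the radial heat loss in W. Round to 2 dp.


Q = 2*pi*0.038*87*71.2/ln(0.037/0.022) = 2844.88 W

2844.88 W


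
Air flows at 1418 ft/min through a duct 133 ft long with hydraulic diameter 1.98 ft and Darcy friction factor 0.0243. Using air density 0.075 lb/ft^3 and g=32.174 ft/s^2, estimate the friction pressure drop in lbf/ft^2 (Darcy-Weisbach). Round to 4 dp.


v_fps = 1418/60 = 23.6333 ft/s
dp = 0.0243*(133/1.98)*0.075*23.6333^2/(2*32.174) = 1.0626 lbf/ft^2

1.0626 lbf/ft^2


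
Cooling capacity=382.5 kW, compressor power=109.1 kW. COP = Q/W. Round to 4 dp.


COP = 382.5 / 109.1 = 3.5060

3.5060


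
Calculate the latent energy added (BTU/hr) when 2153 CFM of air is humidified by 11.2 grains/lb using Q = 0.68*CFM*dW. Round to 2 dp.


Q = 0.68 * 2153 * 11.2 = 16397.25 BTU/hr

16397.25 BTU/hr


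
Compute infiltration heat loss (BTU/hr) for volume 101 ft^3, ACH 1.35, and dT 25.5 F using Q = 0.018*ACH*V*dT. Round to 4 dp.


Q = 0.018 * 1.35 * 101 * 25.5 = 62.5847 BTU/hr

62.5847 BTU/hr


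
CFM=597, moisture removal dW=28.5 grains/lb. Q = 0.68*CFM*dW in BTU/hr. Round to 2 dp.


Q = 0.68 * 597 * 28.5 = 11569.86 BTU/hr

11569.86 BTU/hr


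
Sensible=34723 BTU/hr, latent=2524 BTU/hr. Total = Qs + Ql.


Qt = 34723 + 2524 = 37247 BTU/hr

37247 BTU/hr


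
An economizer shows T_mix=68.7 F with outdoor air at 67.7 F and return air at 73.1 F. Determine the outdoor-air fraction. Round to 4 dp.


frac = (68.7 - 73.1) / (67.7 - 73.1) = 0.8148

0.8148


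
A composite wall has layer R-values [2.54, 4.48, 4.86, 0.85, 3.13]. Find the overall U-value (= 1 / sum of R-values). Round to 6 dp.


R_total = 2.54 + 4.48 + 4.86 + 0.85 + 3.13 = 15.86
U = 1/15.86 = 0.063052

0.063052


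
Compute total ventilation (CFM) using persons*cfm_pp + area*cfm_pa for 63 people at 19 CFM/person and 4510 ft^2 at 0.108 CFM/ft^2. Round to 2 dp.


Total = 63*19 + 4510*0.108 = 1684.08 CFM

1684.08 CFM


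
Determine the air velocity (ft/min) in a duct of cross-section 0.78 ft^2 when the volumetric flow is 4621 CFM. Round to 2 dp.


V = 4621 / 0.78 = 5924.36 ft/min

5924.36 ft/min


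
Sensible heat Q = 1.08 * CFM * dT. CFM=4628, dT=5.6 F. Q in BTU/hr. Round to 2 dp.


Q = 1.08 * 4628 * 5.6 = 27990.14 BTU/hr

27990.14 BTU/hr


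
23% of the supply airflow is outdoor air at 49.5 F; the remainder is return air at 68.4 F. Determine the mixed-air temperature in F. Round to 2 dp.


T_mix = 0.23*49.5 + 0.77*68.4 = 64.05 F

64.05 F


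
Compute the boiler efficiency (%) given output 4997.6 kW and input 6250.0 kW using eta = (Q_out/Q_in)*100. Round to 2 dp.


eta = (4997.6/6250.0)*100 = 79.96 %

79.96 %


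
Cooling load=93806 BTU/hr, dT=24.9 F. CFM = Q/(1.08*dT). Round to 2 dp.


CFM = 93806 / (1.08 * 24.9) = 3488.25

3488.25 CFM


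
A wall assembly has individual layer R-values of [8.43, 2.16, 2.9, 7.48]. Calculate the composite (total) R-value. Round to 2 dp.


R_total = 8.43 + 2.16 + 2.9 + 7.48 = 20.97

20.97


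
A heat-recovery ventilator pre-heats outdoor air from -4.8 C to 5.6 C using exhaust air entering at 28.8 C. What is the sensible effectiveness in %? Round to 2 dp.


eff = (5.6-(-4.8))/(28.8-(-4.8))*100 = 30.95 %

30.95 %


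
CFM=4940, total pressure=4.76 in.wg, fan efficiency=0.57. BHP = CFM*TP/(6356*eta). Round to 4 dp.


BHP = 4940 * 4.76 / (6356 * 0.57) = 6.4905 hp

6.4905 hp


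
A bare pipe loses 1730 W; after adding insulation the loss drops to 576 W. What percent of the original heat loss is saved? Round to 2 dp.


Savings = ((1730-576)/1730)*100 = 66.71 %

66.71 %


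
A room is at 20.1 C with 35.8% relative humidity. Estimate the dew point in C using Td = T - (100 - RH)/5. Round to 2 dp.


Td = 20.1 - (100-35.8)/5 = 7.26 C

7.26 C


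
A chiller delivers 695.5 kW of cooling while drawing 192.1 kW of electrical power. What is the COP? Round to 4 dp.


COP = 695.5 / 192.1 = 3.6205

3.6205


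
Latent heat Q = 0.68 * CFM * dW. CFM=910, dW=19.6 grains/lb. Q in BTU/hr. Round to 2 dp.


Q = 0.68 * 910 * 19.6 = 12128.48 BTU/hr

12128.48 BTU/hr


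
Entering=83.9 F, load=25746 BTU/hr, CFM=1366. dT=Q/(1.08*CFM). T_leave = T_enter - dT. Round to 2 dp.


dT = 25746/(1.08*1366) = 17.4516
T_leave = 83.9 - 17.4516 = 66.45 F

66.45 F


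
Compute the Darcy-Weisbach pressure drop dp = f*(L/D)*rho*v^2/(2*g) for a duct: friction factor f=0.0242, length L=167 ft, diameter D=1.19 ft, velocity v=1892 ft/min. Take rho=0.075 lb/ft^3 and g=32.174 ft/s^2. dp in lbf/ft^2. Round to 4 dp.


v_fps = 1892/60 = 31.5333 ft/s
dp = 0.0242*(167/1.19)*0.075*31.5333^2/(2*32.174) = 3.9360 lbf/ft^2

3.9360 lbf/ft^2


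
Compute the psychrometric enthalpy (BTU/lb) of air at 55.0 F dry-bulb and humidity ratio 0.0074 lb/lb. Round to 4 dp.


h = 0.24*55.0 + 0.0074*(1061+0.444*55.0) = 21.2321 BTU/lb

21.2321 BTU/lb


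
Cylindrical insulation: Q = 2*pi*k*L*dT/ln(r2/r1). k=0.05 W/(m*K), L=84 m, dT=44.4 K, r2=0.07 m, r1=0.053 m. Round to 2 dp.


Q = 2*pi*0.05*84*44.4/ln(0.07/0.053) = 4211.63 W

4211.63 W


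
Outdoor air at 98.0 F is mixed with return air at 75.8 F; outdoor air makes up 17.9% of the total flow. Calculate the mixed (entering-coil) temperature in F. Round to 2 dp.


T_mix = 75.8 + (17.9/100)*(98.0-75.8) = 79.77 F

79.77 F


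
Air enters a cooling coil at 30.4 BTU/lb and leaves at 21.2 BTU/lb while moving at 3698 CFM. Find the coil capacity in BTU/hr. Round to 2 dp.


Q = 4.5 * 3698 * (30.4 - 21.2) = 153097.20 BTU/hr

153097.20 BTU/hr


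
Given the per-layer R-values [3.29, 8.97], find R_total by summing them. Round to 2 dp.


R_total = 3.29 + 8.97 = 12.26

12.26


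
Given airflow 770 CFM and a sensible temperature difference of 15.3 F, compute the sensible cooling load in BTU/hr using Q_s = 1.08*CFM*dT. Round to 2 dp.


Q = 1.08 * 770 * 15.3 = 12723.48 BTU/hr

12723.48 BTU/hr


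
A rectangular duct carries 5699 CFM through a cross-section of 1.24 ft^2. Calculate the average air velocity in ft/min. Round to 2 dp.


V = 5699 / 1.24 = 4595.97 ft/min

4595.97 ft/min


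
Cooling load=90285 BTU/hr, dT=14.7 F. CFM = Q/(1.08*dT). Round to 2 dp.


CFM = 90285 / (1.08 * 14.7) = 5686.89

5686.89 CFM


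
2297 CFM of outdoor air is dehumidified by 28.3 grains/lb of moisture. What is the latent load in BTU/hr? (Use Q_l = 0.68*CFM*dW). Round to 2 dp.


Q = 0.68 * 2297 * 28.3 = 44203.47 BTU/hr

44203.47 BTU/hr


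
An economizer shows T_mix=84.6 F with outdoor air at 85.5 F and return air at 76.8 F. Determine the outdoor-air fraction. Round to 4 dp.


frac = (84.6 - 76.8) / (85.5 - 76.8) = 0.8966

0.8966


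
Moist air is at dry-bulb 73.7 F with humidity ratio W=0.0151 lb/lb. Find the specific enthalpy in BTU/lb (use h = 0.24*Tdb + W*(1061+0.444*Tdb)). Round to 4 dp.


h = 0.24*73.7 + 0.0151*(1061+0.444*73.7) = 34.2032 BTU/lb

34.2032 BTU/lb


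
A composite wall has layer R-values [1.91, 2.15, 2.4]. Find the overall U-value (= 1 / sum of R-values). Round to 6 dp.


R_total = 1.91 + 2.15 + 2.4 = 6.46
U = 1/6.46 = 0.154799

0.154799


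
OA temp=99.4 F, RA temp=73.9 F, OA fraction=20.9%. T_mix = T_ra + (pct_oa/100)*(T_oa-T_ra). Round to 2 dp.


T_mix = 73.9 + (20.9/100)*(99.4-73.9) = 79.23 F

79.23 F


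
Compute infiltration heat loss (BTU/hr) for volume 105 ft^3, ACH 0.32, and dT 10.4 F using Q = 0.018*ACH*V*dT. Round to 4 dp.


Q = 0.018 * 0.32 * 105 * 10.4 = 6.2899 BTU/hr

6.2899 BTU/hr


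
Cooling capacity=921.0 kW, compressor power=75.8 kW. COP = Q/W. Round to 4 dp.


COP = 921.0 / 75.8 = 12.1504

12.1504


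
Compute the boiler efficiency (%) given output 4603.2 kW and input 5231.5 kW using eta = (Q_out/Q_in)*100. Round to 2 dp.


eta = (4603.2/5231.5)*100 = 87.99 %

87.99 %


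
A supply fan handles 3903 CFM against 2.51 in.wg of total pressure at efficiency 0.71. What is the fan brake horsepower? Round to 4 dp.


BHP = 3903 * 2.51 / (6356 * 0.71) = 2.1709 hp

2.1709 hp


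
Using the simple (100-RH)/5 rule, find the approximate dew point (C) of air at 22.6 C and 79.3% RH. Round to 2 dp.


Td = 22.6 - (100-79.3)/5 = 18.46 C

18.46 C


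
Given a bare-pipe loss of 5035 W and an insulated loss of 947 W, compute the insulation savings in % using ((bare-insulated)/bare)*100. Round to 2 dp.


Savings = ((5035-947)/5035)*100 = 81.19 %

81.19 %


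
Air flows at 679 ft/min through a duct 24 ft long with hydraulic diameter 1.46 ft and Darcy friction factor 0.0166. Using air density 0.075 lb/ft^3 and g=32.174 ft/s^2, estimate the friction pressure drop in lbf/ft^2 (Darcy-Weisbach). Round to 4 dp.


v_fps = 679/60 = 11.3167 ft/s
dp = 0.0166*(24/1.46)*0.075*11.3167^2/(2*32.174) = 0.0407 lbf/ft^2

0.0407 lbf/ft^2


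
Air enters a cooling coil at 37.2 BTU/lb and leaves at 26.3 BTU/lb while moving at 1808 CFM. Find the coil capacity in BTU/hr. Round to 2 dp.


Q = 4.5 * 1808 * (37.2 - 26.3) = 88682.40 BTU/hr

88682.40 BTU/hr


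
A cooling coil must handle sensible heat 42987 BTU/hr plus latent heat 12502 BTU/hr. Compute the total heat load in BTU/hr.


Qt = 42987 + 12502 = 55489 BTU/hr

55489 BTU/hr


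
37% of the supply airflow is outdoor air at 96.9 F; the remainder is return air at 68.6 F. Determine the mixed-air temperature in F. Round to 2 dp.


T_mix = 0.37*96.9 + 0.63*68.6 = 79.07 F

79.07 F


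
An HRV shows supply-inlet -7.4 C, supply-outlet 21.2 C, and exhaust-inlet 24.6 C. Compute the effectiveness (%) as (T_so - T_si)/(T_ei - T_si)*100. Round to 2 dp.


eff = (21.2-(-7.4))/(24.6-(-7.4))*100 = 89.38 %

89.38 %


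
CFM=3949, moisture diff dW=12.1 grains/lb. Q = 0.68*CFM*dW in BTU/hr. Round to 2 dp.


Q = 0.68 * 3949 * 12.1 = 32492.37 BTU/hr

32492.37 BTU/hr


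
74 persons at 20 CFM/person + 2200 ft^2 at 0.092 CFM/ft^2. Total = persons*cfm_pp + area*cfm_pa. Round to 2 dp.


Total = 74*20 + 2200*0.092 = 1682.40 CFM

1682.40 CFM


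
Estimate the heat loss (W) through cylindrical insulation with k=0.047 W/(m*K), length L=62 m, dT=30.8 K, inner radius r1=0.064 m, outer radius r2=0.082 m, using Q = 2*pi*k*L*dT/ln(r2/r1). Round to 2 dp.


Q = 2*pi*0.047*62*30.8/ln(0.082/0.064) = 2275.39 W

2275.39 W
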